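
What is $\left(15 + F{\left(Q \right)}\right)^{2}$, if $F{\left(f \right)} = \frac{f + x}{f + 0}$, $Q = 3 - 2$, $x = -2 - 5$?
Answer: $81$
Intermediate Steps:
$x = -7$ ($x = -2 - 5 = -7$)
$Q = 1$
$F{\left(f \right)} = \frac{-7 + f}{f}$ ($F{\left(f \right)} = \frac{f - 7}{f + 0} = \frac{-7 + f}{f}$)
$\left(15 + F{\left(Q \right)}\right)^{2} = \left(15 + \frac{-7 + 1}{1}\right)^{2} = \left(15 + 1 \left(-6\right)\right)^{2} = \left(15 - 6\right)^{2} = 9^{2} = 81$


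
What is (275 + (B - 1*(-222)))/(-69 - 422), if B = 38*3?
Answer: -611/491 ≈ -1.2444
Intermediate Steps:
B = 114
(275 + (B - 1*(-222)))/(-69 - 422) = (275 + (114 - 1*(-222)))/(-69 - 422) = (275 + (114 + 222))/(-491) = (275 + 336)*(-1/491) = 611*(-1/491) = -611/491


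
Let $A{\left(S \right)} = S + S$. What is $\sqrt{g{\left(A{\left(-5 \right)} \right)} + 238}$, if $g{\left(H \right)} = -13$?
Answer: $15$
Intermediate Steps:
$A{\left(S \right)} = 2 S$
$\sqrt{g{\left(A{\left(-5 \right)} \right)} + 238} = \sqrt{-13 + 238} = \sqrt{225} = 15$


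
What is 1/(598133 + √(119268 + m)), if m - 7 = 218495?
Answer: 598133/357762747919 - 9*√4170/357762747919 ≈ 1.6702e-6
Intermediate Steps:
m = 218502 (m = 7 + 218495 = 218502)
1/(598133 + √(119268 + m)) = 1/(598133 + √(119268 + 218502)) = 1/(598133 + √337770) = 1/(598133 + 9*√4170)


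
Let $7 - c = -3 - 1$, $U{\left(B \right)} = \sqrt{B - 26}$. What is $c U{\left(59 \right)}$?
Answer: $11 \sqrt{33} \approx 63.19$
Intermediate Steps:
$U{\left(B \right)} = \sqrt{-26 + B}$
$c = 11$ ($c = 7 - \left(-3 - 1\right) = 7 - -4 = 7 + 4 = 11$)
$c U{\left(59 \right)} = 11 \sqrt{-26 + 59} = 11 \sqrt{33}$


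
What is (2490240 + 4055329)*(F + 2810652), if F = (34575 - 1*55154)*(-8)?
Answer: 19474926716596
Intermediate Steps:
F = 164632 (F = (34575 - 55154)*(-8) = -20579*(-8) = 164632)
(2490240 + 4055329)*(F + 2810652) = (2490240 + 4055329)*(164632 + 2810652) = 6545569*2975284 = 19474926716596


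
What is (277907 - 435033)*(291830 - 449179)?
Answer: 24723618974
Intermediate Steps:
(277907 - 435033)*(291830 - 449179) = -157126*(-157349) = 24723618974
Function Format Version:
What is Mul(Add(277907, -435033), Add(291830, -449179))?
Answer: 24723618974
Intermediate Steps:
Mul(Add(277907, -435033), Add(291830, -449179)) = Mul(-157126, -157349) = 24723618974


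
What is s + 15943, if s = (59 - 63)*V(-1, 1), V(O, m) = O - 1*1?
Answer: 15951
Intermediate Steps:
V(O, m) = -1 + O (V(O, m) = O - 1 = -1 + O)
s = 8 (s = (59 - 63)*(-1 - 1) = -4*(-2) = 8)
s + 15943 = 8 + 15943 = 15951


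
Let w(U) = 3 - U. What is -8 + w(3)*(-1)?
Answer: -8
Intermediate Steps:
-8 + w(3)*(-1) = -8 + (3 - 1*3)*(-1) = -8 + (3 - 3)*(-1) = -8 + 0*(-1) = -8 + 0 = -8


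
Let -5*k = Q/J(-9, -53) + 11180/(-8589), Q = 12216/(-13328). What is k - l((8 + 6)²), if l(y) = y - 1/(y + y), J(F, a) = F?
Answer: -2667759503/13627880 ≈ -195.76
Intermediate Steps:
l(y) = y - 1/(2*y)
Q = -1527/1666 (Q = 12216*(-1/13328) = -1527/1666 ≈ -0.91657)
k = 817553/3406970 (k = -(-1527/1666/(-9) + 11180/(-8589))/5 = -(-1527/1666*(-⅑) + 11180*(-1/8589))/5 = -(509/4998 - 11180/8589)/5 = -⅕*(-817553/681394) = 817553/3406970 ≈ 0.23996)
k - l((8 + 6)²) = 817553/3406970 - ((8 + 6)² - 1/(2*(8 + 6)²)) = 817553/3406970 - (14² - 1/(2*(14²))) = 817553/3406970 - (196 - ½/196) = 817553/3406970 - (196 - ½*1/196) = 817553/3406970 - (196 - 1/392) = 817553/3406970 - 1*76831/392 = 817553/3406970 - 76831/392 = -2667759503/13627880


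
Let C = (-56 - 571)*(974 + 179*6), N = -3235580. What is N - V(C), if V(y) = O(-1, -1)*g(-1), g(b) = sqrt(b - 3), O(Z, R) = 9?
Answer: -3235580 - 18*I ≈ -3.2356e+6 - 18.0*I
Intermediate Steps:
C = -1284096 (C = -627*(974 + 1074) = -627*2048 = -1284096)
g(b) = sqrt(-3 + b)
V(y) = 18*I (V(y) = 9*sqrt(-3 - 1) = 9*sqrt(-4) = 9*(2*I) = 18*I)
N - V(C) = -3235580 - 18*I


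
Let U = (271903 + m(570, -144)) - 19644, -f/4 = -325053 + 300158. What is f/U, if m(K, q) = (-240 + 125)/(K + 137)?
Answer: 35201530/89173499 ≈ 0.39475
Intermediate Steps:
f = 99580 (f = -4*(-325053 + 300158) = -4*(-24895) = 99580)
m(K, q) = -115/(137 + K)
U = 178346998/707 (U = (271903 - 115/(137 + 570)) - 19644 = (271903 - 115/707) - 19644 = 192235306/707 - 19644 = 178346998/707 ≈ 2.5226e+5)
f/U = 99580/(178346998/707) = 99580*(707/178346998) = 35201530/89173499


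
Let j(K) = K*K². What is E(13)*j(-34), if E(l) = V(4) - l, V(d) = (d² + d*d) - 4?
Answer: -589560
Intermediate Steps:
V(d) = -4 + 2*d² (V(d) = (d² + d²) - 4 = 2*d² - 4 = -4 + 2*d²)
j(K) = K³
E(l) = 28 - l (E(l) = (-4 + 2*4²) - l = (-4 + 2*16) - l = (-4 + 32) - l = 28 - l)
E(13)*j(-34) = (28 - 1*13)*(-34)³ = (28 - 13)*(-39304) = 15*(-39304) = -589560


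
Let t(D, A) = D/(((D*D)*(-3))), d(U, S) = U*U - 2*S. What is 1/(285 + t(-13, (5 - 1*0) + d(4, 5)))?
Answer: 39/11116 ≈ 0.0035085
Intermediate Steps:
d(U, S) = U² - 2*S
t(D, A) = -1/(3*D) (t(D, A) = D/((D²*(-3))) = D/((-3*D²)) = D*(-1/(3*D²)) = -1/(3*D))
1/(285 + t(-13, (5 - 1*0) + d(4, 5))) = 1/(285 - ⅓/(-13)) = 1/(285 - ⅓*(-1/13)) = 1/(285 + 1/39) = 1/(11116/39) = 39/11116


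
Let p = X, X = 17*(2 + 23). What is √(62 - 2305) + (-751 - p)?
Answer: -1176 + I*√2243 ≈ -1176.0 + 47.36*I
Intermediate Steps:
X = 425 (X = 17*25 = 425)
p = 425
√(62 - 2305) + (-751 - p) = √(62 - 2305) + (-751 - 1*425) = √(-2243) + (-751 - 425) = I*√2243 - 1176 = -1176 + I*√2243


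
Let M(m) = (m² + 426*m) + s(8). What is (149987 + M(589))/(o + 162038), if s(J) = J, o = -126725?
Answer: 747830/35313 ≈ 21.177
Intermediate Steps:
M(m) = 8 + m² + 426*m (M(m) = (m² + 426*m) + 8 = 8 + m² + 426*m)
(149987 + M(589))/(o + 162038) = (149987 + (8 + 589² + 426*589))/(-126725 + 162038) = (149987 + (8 + 346921 + 250914))/35313 = (149987 + 597843)*(1/35313) = 747830*(1/35313) = 747830/35313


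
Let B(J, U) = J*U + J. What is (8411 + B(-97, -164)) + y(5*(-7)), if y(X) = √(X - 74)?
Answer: 24222 + I*√109 ≈ 24222.0 + 10.44*I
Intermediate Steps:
B(J, U) = J + J*U
y(X) = √(-74 + X)
(8411 + B(-97, -164)) + y(5*(-7)) = (8411 - 97*(1 - 164)) + √(-74 + 5*(-7)) = (8411 - 97*(-163)) + √(-74 - 35) = (8411 + 15811) + √(-109) = 24222 + I*√109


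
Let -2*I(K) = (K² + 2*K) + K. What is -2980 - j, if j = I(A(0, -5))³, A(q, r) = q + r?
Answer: -2855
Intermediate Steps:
I(K) = -3*K/2 - K²/2 (I(K) = -((K² + 2*K) + K)/2 = -(K² + 3*K)/2 = -3*K/2 - K²/2)
j = -125 (j = (-(0 - 5)*(3 + (0 - 5))/2)³ = (-½*(-5)*(3 - 5))³ = (-½*(-5)*(-2))³ = (-5)³ = -125)
-2980 - j = -2980 - 1*(-125) = -2980 + 125 = -2855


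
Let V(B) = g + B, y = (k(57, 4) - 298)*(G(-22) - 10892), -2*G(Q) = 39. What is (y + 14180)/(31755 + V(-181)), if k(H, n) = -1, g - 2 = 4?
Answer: 6553437/63160 ≈ 103.76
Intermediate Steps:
g = 6 (g = 2 + 4 = 6)
G(Q) = -39/2 (G(Q) = -1/2*39 = -39/2)
y = 6525077/2 (y = (-1 - 298)*(-39/2 - 10892) = -299*(-21823/2) = 6525077/2 ≈ 3.2625e+6)
V(B) = 6 + B
(y + 14180)/(31755 + V(-181)) = (6525077/2 + 14180)/(31755 + (6 - 181)) = 6553437/(2*(31755 - 175)) = (6553437/2)/31580 = (6553437/2)*(1/31580) = 6553437/63160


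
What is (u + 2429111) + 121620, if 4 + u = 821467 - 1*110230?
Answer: 3261964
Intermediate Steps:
u = 711233 (u = -4 + (821467 - 1*110230) = -4 + (821467 - 110230) = -4 + 711237 = 711233)
(u + 2429111) + 121620 = (711233 + 2429111) + 121620 = 3140344 + 121620 = 3261964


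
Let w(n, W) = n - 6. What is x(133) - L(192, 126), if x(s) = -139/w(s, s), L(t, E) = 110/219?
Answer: -44411/27813 ≈ -1.5968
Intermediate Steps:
L(t, E) = 110/219 (L(t, E) = 110*(1/219) = 110/219)
w(n, W) = -6 + n
x(s) = -139/(-6 + s)
x(133) - L(192, 126) = -139/(-6 + 133) - 1*110/219 = -139/127 - 110/219 = -44411/27813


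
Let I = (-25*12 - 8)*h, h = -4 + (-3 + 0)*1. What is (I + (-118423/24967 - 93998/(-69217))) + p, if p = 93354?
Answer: 165048881496165/1728140839 ≈ 95507.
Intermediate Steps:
h = -7 (h = -4 - 3*1 = -4 - 3 = -7)
I = 2156 (I = (-25*12 - 8)*(-7) = (-300 - 8)*(-7) = -308*(-7) = 2156)
(I + (-118423/24967 - 93998/(-69217))) + p = (2156 + (-118423/24967 - 93998/(-69217))) + 93354 = (2156 + (-118423*1/24967 - 93998*(-1/69217))) + 93354 = (2156 + (-118423/24967 + 93998/69217)) + 93354 = (2156 - 5850036725/1728140839) + 93354 = 3720021612159/1728140839 + 93354 = 165048881496165/1728140839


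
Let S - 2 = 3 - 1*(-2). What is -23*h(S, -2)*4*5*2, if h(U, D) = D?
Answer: 1840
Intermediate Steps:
S = 7 (S = 2 + (3 - 1*(-2)) = 2 + (3 + 2) = 2 + 5 = 7)
-23*h(S, -2)*4*5*2 = -23*(-2*4)*5*2 = -(-184)*5*2 = -23*(-40)*2 = 920*2 = 1840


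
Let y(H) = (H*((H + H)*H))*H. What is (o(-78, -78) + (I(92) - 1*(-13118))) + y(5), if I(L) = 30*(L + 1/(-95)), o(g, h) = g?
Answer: 323944/19 ≈ 17050.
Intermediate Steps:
I(L) = -6/19 + 30*L (I(L) = 30*(L - 1/95) = 30*(-1/95 + L) = -6/19 + 30*L)
y(H) = 2*H⁴ (y(H) = (H*((2*H)*H))*H = (H*(2*H²))*H = (2*H³)*H = 2*H⁴)
(o(-78, -78) + (I(92) - 1*(-13118))) + y(5) = (-78 + ((-6/19 + 30*92) - 1*(-13118))) + 2*5⁴ = (-78 + ((-6/19 + 2760) + 13118)) + 2*625 = (-78 + (52434/19 + 13118)) + 1250 = (-78 + 301676/19) + 1250 = 300194/19 + 1250 = 323944/19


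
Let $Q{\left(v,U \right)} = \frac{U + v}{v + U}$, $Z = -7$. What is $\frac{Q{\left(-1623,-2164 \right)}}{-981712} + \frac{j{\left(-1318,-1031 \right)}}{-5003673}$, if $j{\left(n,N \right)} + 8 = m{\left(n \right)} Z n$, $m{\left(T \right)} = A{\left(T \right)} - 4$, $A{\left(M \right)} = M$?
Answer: $\frac{11973720283687}{4912165828176} \approx 2.4376$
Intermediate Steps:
$Q{\left(v,U \right)} = 1$ ($Q{\left(v,U \right)} = \frac{U + v}{U + v} = 1$)
$m{\left(T \right)} = -4 + T$ ($m{\left(T \right)} = T - 4 = -4 + T$)
$j{\left(n,N \right)} = -8 + n \left(28 - 7 n\right)$ ($j{\left(n,N \right)} = -8 + \left(-4 + n\right) \left(-7\right) n = -8 + \left(28 - 7 n\right) n = -8 + n \left(28 - 7 n\right)$)
$\frac{Q{\left(-1623,-2164 \right)}}{-981712} + \frac{j{\left(-1318,-1031 \right)}}{-5003673} = 1 \frac{1}{-981712} + \frac{-8 - - 9226 \left(-4 - 1318\right)}{-5003673} = 1 \left(- \frac{1}{981712}\right) + \left(-8 - \left(-9226\right) \left(-1322\right)\right) \left(- \frac{1}{5003673}\right) = - \frac{1}{981712} + \left(-8 - 12196772\right) \left(- \frac{1}{5003673}\right) = - \frac{1}{981712} - - \frac{12196780}{5003673} = - \frac{1}{981712} + \frac{12196780}{5003673} = \frac{11973720283687}{4912165828176}$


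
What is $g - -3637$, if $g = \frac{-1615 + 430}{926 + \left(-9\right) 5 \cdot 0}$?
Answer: $\frac{3366677}{926} \approx 3635.7$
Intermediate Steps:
$g = - \frac{1185}{926}$ ($g = - \frac{1185}{926 - 0} = - \frac{1185}{926 + 0} = - \frac{1185}{926} \approx -1.2797$)
$g - -3637 = - \frac{1185}{926} - -3637 = - \frac{1185}{926} + 3637 = \frac{3366677}{926}$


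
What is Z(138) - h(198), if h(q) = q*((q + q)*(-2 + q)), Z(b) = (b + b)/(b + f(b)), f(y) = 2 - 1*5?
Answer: -691558468/45 ≈ -1.5368e+7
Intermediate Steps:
f(y) = -3 (f(y) = 2 - 5 = -3)
Z(b) = 2*b/(-3 + b) (Z(b) = (b + b)/(b - 3) = (2*b)/(-3 + b) = 2*b/(-3 + b))
h(q) = 2*q²*(-2 + q) (h(q) = q*((2*q)*(-2 + q)) = q*(2*q*(-2 + q)) = 2*q²*(-2 + q))
Z(138) - h(198) = 2*138/(-3 + 138) - 2*198²*(-2 + 198) = 2*138/135 - 2*39204*196 = 2*138*(1/135) - 1*15367968 = 92/45 - 15367968 = -691558468/45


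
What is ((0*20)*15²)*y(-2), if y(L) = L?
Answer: 0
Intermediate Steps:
((0*20)*15²)*y(-2) = ((0*20)*15²)*(-2) = (0*225)*(-2) = 0*(-2) = 0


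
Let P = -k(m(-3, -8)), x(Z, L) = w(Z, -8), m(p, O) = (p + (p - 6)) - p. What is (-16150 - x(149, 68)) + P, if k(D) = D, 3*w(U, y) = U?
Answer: -48572/3 ≈ -16191.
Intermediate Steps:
m(p, O) = -6 + p (m(p, O) = (p + (-6 + p)) - p = (-6 + 2*p) - p = -6 + p)
w(U, y) = U/3
x(Z, L) = Z/3
P = 9 (P = -(-6 - 3) = -1*(-9) = 9)
(-16150 - x(149, 68)) + P = (-16150 - 149/3) + 9 = -48599/3 + 9 = -48572/3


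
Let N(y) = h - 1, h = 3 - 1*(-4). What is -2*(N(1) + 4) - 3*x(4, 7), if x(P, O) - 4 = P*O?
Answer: -116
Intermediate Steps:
h = 7 (h = 3 + 4 = 7)
N(y) = 6 (N(y) = 7 - 1 = 6)
x(P, O) = 4 + O*P (x(P, O) = 4 + P*O = 4 + O*P)
-2*(N(1) + 4) - 3*x(4, 7) = -2*(6 + 4) - 3*(4 + 7*4) = -2*10 - 3*(4 + 28) = -20 - 3*32 = -20 - 96 = -116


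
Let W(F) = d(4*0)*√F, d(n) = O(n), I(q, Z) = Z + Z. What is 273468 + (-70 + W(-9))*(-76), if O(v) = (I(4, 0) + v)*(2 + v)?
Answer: 278788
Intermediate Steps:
I(q, Z) = 2*Z
O(v) = v*(2 + v) (O(v) = (2*0 + v)*(2 + v) = (0 + v)*(2 + v) = v*(2 + v))
d(n) = n*(2 + n)
W(F) = 0 (W(F) = ((4*0)*(2 + 4*0))*√F = (0*(2 + 0))*√F = (0*2)*√F = 0*√F = 0)
273468 + (-70 + W(-9))*(-76) = 273468 + (-70 + 0)*(-76) = 273468 - 70*(-76) = 273468 + 5320 = 278788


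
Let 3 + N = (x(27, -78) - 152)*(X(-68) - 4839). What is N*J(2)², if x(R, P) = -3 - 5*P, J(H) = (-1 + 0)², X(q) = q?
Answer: -1153148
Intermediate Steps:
J(H) = 1 (J(H) = (-1)² = 1)
N = -1153148 (N = -3 + ((-3 - 5*(-78)) - 152)*(-68 - 4839) = -3 + ((-3 + 390) - 152)*(-4907) = -3 + (387 - 152)*(-4907) = -3 + 235*(-4907) = -3 - 1153145 = -1153148)
N*J(2)² = -1153148*1² = -1153148*1 = -1153148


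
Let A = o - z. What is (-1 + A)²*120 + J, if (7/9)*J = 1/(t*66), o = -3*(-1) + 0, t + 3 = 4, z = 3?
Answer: 18483/154 ≈ 120.02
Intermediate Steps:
t = 1 (t = -3 + 4 = 1)
o = 3 (o = 3 + 0 = 3)
A = 0 (A = 3 - 1*3 = 3 - 3 = 0)
J = 3/154 (J = 9/(7*((1*66))) = (9/7)/66 = (9/7)*(1/66) = 3/154 ≈ 0.019481)
(-1 + A)²*120 + J = (-1 + 0)²*120 + 3/154 = (-1)²*120 + 3/154 = 1*120 + 3/154 = 120 + 3/154 = 18483/154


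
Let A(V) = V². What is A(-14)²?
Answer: 38416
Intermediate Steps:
A(-14)² = ((-14)²)² = 196² = 38416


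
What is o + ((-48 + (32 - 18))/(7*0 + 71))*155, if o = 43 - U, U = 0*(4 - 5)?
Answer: -2217/71 ≈ -31.225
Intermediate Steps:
U = 0 (U = 0*(-1) = 0)
o = 43 (o = 43 - 1*0 = 43 + 0 = 43)
o + ((-48 + (32 - 18))/(7*0 + 71))*155 = 43 + ((-48 + (32 - 18))/(7*0 + 71))*155 = 43 + ((-48 + 14)/(0 + 71))*155 = 43 - 34/71*155 = 43 - 5270/71 = -2217/71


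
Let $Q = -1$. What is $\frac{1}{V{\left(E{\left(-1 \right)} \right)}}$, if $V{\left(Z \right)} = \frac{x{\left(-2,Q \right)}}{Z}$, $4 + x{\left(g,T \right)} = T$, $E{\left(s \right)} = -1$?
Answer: $\frac{1}{5} \approx 0.2$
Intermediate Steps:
$x{\left(g,T \right)} = -4 + T$
$V{\left(Z \right)} = - \frac{5}{Z}$ ($V{\left(Z \right)} = \frac{-4 - 1}{Z} = - \frac{5}{Z}$)
$\frac{1}{V{\left(E{\left(-1 \right)} \right)}} = \frac{1}{\left(-5\right) \frac{1}{-1}} = \frac{1}{\left(-5\right) \left(-1\right)} = \frac{1}{5}$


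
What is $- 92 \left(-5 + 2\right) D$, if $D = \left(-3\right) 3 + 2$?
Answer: $-1932$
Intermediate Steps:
$D = -7$ ($D = -9 + 2 = -7$)
$- 92 \left(-5 + 2\right) D = - 92 \left(-5 + 2\right) \left(-7\right) = \left(-92\right) \left(-3\right) \left(-7\right) = 276 \left(-7\right) = -1932$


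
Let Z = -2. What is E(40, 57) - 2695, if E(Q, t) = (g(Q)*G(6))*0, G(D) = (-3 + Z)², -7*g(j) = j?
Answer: -2695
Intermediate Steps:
g(j) = -j/7
G(D) = 25 (G(D) = (-3 - 2)² = (-5)² = 25)
E(Q, t) = 0 (E(Q, t) = (-Q/7*25)*0 = -25*Q/7*0 = 0)
E(40, 57) - 2695 = 0 - 2695 = -2695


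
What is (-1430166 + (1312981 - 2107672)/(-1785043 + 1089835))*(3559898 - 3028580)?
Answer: -88044887299215861/115868 ≈ -7.5987e+11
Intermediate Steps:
(-1430166 + (1312981 - 2107672)/(-1785043 + 1089835))*(3559898 - 3028580) = (-1430166 - 794691/(-695208))*531318 = (-1430166 - 794691*(-1/695208))*531318 = (-1430166 + 264897/231736)*531318 = -331420683279/231736*531318 = -88044887299215861/115868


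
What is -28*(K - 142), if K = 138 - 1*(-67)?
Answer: -1764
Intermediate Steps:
K = 205 (K = 138 + 67 = 205)
-28*(K - 142) = -28*(205 - 142) = -28*63 = -1764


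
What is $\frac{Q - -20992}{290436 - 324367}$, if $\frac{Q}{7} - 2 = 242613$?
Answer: $- \frac{1719297}{33931} \approx -50.67$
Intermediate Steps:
$Q = 1698305$ ($Q = 14 + 7 \cdot 242613 = 14 + 1698291 = 1698305$)
$\frac{Q - -20992}{290436 - 324367} = \frac{1698305 - -20992}{290436 - 324367} = \frac{1698305 + 20992}{-33931} = 1719297 \left(- \frac{1}{33931}\right) = - \frac{1719297}{33931}$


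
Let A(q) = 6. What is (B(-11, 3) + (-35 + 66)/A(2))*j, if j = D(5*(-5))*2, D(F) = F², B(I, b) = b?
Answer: 30625/3 ≈ 10208.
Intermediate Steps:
j = 1250 (j = (5*(-5))²*2 = (-25)²*2 = 625*2 = 1250)
(B(-11, 3) + (-35 + 66)/A(2))*j = (3 + (-35 + 66)/6)*1250 = (3 + 31*(⅙))*1250 = (3 + 31/6)*1250 = (49/6)*1250 = 30625/3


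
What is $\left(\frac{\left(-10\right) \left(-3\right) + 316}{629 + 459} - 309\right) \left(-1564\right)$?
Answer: $\frac{3862229}{8} \approx 4.8278 \cdot 10^{5}$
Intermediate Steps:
$\left(\frac{\left(-10\right) \left(-3\right) + 316}{629 + 459} - 309\right) \left(-1564\right) = \left(\frac{30 + 316}{1088} - 309\right) \left(-1564\right) = \left(346 \cdot \frac{1}{1088} - 309\right) \left(-1564\right) = \left(\frac{173}{544} - 309\right) \left(-1564\right) = \left(- \frac{167923}{544}\right) \left(-1564\right) = \frac{3862229}{8}$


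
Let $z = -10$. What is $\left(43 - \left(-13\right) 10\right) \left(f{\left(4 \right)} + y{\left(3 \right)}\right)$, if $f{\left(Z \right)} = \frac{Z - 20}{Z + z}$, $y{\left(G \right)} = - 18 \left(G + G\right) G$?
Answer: $- \frac{166772}{3} \approx -55591.0$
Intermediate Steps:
$y{\left(G \right)} = - 36 G^{2}$ ($y{\left(G \right)} = - 18 \cdot 2 G G = - 36 G G = - 36 G^{2}$)
$f{\left(Z \right)} = \frac{-20 + Z}{-10 + Z}$ ($f{\left(Z \right)} = \frac{Z - 20}{Z - 10} = \frac{-20 + Z}{-10 + Z}$)
$\left(43 - \left(-13\right) 10\right) \left(f{\left(4 \right)} + y{\left(3 \right)}\right) = \left(43 - \left(-13\right) 10\right) \left(\frac{-20 + 4}{-10 + 4} - 36 \cdot 3^{2}\right) = \left(43 - -130\right) \left(\frac{1}{-6} \left(-16\right) - 324\right) = \left(43 + 130\right) \left(\left(- \frac{1}{6}\right) \left(-16\right) - 324\right) = 173 \left(\frac{8}{3} - 324\right) = 173 \left(- \frac{964}{3}\right) = - \frac{166772}{3}$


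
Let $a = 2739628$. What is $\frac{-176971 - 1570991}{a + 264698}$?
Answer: $- \frac{97109}{166907} \approx -0.58181$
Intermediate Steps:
$\frac{-176971 - 1570991}{a + 264698} = \frac{-176971 - 1570991}{2739628 + 264698} = - \frac{1747962}{3004326} = \left(-1747962\right) \frac{1}{3004326} = - \frac{97109}{166907}$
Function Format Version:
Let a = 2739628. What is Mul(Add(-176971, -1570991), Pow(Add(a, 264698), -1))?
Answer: Rational(-97109, 166907) ≈ -0.58181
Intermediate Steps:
Mul(Add(-176971, -1570991), Pow(Add(a, 264698), -1)) = Mul(Add(-176971, -1570991), Pow(Add(2739628, 264698), -1)) = Mul(-1747962, Pow(3004326, -1)) = Mul(-1747962, Rational(1, 3004326)) = Rational(-97109, 166907)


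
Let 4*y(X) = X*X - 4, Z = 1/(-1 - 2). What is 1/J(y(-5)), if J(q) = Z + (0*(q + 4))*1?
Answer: -3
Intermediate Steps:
Z = -⅓ (Z = 1/(-3) = -⅓ ≈ -0.33333)
y(X) = -1 + X²/4 (y(X) = (X*X - 4)/4 = (X² - 4)/4 = (-4 + X²)/4 = -1 + X²/4)
J(q) = -⅓ (J(q) = -⅓ + (0*(q + 4))*1 = -⅓ + (0*(4 + q))*1 = -⅓ + 0*1 = -⅓ + 0 = -⅓)
1/J(y(-5)) = 1/(-⅓) = -3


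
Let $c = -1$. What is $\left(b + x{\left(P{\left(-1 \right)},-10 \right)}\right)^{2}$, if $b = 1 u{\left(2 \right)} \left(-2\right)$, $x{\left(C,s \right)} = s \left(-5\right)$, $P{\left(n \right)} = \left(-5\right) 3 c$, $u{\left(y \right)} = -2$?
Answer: $2916$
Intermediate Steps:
$P{\left(n \right)} = 15$ ($P{\left(n \right)} = \left(-5\right) 3 \left(-1\right) = \left(-15\right) \left(-1\right) = 15$)
$x{\left(C,s \right)} = - 5 s$
$b = 4$ ($b = 1 \left(-2\right) \left(-2\right) = \left(-2\right) \left(-2\right) = 4$)
$\left(b + x{\left(P{\left(-1 \right)},-10 \right)}\right)^{2} = \left(4 - -50\right)^{2} = \left(4 + 50\right)^{2} = 54^{2} = 2916$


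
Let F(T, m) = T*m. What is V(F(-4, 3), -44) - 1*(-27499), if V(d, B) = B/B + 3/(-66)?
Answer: 604999/22 ≈ 27500.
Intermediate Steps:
V(d, B) = 21/22 (V(d, B) = 1 + 3*(-1/66) = 1 - 1/22 = 21/22)
V(F(-4, 3), -44) - 1*(-27499) = 21/22 - 1*(-27499) = 21/22 + 27499 = 604999/22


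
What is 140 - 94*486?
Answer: -45544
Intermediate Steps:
140 - 94*486 = 140 - 45684 = -45544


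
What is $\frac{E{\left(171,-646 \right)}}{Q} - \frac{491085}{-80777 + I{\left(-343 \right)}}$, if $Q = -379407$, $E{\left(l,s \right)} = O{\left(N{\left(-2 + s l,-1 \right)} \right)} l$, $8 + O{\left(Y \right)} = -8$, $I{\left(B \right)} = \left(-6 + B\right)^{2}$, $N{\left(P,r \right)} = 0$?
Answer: $- \frac{62069614977}{5188264256} \approx -11.963$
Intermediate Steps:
$O{\left(Y \right)} = -16$ ($O{\left(Y \right)} = -8 - 8 = -16$)
$E{\left(l,s \right)} = - 16 l$
$\frac{E{\left(171,-646 \right)}}{Q} - \frac{491085}{-80777 + I{\left(-343 \right)}} = \frac{\left(-16\right) 171}{-379407} - \frac{491085}{-80777 + \left(-6 - 343\right)^{2}} = \left(-2736\right) \left(- \frac{1}{379407}\right) - \frac{491085}{-80777 + \left(-349\right)^{2}} = \frac{912}{126469} - \frac{491085}{-80777 + 121801} = \frac{912}{126469} - \frac{491085}{41024} = - \frac{62069614977}{5188264256}$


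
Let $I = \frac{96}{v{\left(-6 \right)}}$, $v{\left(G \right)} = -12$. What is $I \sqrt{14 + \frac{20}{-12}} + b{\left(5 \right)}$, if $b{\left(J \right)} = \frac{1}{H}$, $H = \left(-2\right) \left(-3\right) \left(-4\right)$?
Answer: $- \frac{1}{24} - \frac{8 \sqrt{111}}{3} \approx -28.137$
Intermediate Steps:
$I = -8$ ($I = \frac{96}{-12} = 96 \left(- \frac{1}{12}\right) = -8$)
$H = -24$ ($H = 6 \left(-4\right) = -24$)
$b{\left(J \right)} = - \frac{1}{24}$ ($b{\left(J \right)} = \frac{1}{-24} = - \frac{1}{24}$)
$I \sqrt{14 + \frac{20}{-12}} + b{\left(5 \right)} = - 8 \sqrt{14 + \frac{20}{-12}} - \frac{1}{24} = - 8 \sqrt{14 + 20 \left(- \frac{1}{12}\right)} - \frac{1}{24} = - 8 \sqrt{14 - \frac{5}{3}} - \frac{1}{24} = - 8 \sqrt{\frac{37}{3}} - \frac{1}{24} = - 8 \frac{\sqrt{111}}{3} - \frac{1}{24} = - \frac{8 \sqrt{111}}{3} - \frac{1}{24} = - \frac{1}{24} - \frac{8 \sqrt{111}}{3}$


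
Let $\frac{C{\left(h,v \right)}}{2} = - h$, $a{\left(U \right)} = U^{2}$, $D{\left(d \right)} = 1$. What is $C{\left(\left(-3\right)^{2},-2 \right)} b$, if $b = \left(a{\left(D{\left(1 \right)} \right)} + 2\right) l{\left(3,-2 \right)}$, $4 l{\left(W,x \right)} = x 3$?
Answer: $81$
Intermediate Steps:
$C{\left(h,v \right)} = - 2 h$ ($C{\left(h,v \right)} = 2 \left(- h\right) = - 2 h$)
$l{\left(W,x \right)} = \frac{3 x}{4}$ ($l{\left(W,x \right)} = \frac{x 3}{4} = \frac{3 x}{4}$)
$b = - \frac{9}{2}$ ($b = \left(1^{2} + 2\right) \frac{3}{4} \left(-2\right) = \left(1 + 2\right) \left(- \frac{3}{2}\right) = 3 \left(- \frac{3}{2}\right) = - \frac{9}{2} \approx -4.5$)
$C{\left(\left(-3\right)^{2},-2 \right)} b = - 2 \left(-3\right)^{2} \left(- \frac{9}{2}\right) = \left(-2\right) 9 \left(- \frac{9}{2}\right) = \left(-18\right) \left(- \frac{9}{2}\right) = 81$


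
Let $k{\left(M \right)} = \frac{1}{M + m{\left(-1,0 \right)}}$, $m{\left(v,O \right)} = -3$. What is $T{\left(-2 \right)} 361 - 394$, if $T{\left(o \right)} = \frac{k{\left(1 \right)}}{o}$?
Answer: $- \frac{1215}{4} \approx -303.75$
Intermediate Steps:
$k{\left(M \right)} = \frac{1}{-3 + M}$ ($k{\left(M \right)} = \frac{1}{M - 3} = \frac{1}{-3 + M}$)
$T{\left(o \right)} = - \frac{1}{2 o}$ ($T{\left(o \right)} = \frac{1}{\left(-3 + 1\right) o} = \frac{1}{\left(-2\right) o} = - \frac{1}{2 o}$)
$T{\left(-2 \right)} 361 - 394 = - \frac{1}{2 \left(-2\right)} 361 - 394 = \left(- \frac{1}{2}\right) \left(- \frac{1}{2}\right) 361 - 394 = \frac{1}{4} \cdot 361 - 394 = \frac{361}{4} - 394 = - \frac{1215}{4}$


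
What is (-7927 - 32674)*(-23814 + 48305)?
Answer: -994359091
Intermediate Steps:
(-7927 - 32674)*(-23814 + 48305) = -40601*24491 = -994359091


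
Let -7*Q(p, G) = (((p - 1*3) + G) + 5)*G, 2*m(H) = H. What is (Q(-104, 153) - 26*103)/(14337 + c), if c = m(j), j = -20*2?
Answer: -191/721 ≈ -0.26491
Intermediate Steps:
j = -40
m(H) = H/2
c = -20 (c = (1/2)*(-40) = -20)
Q(p, G) = -G*(2 + G + p)/7 (Q(p, G) = -(((p - 1*3) + G) + 5)*G/7 = -(((p - 3) + G) + 5)*G/7 = -(((-3 + p) + G) + 5)*G/7 = -((-3 + G + p) + 5)*G/7 = -(2 + G + p)*G/7 = -G*(2 + G + p)/7)
(Q(-104, 153) - 26*103)/(14337 + c) = (-1/7*153*(2 + 153 - 104) - 26*103)/(14337 - 20) = (-1/7*153*51 - 2678)/14317 = (-7803/7 - 2678)*(1/14317) = -26549/7*1/14317 = -191/721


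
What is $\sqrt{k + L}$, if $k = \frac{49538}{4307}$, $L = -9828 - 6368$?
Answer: $\frac{i \sqrt{300226472638}}{4307} \approx 127.22 i$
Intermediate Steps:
$L = -16196$ ($L = -9828 - 6368 = -16196$)
$k = \frac{49538}{4307}$ ($k = 49538 \cdot \frac{1}{4307} = \frac{49538}{4307} \approx 11.502$)
$\sqrt{k + L} = \sqrt{\frac{49538}{4307} - 16196} = \sqrt{- \frac{69706634}{4307}} = \frac{i \sqrt{300226472638}}{4307}$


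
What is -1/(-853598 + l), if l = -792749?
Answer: 1/1646347 ≈ 6.0741e-7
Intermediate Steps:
-1/(-853598 + l) = -1/(-853598 - 792749) = -1/(-1646347) = -1*(-1/1646347) = 1/1646347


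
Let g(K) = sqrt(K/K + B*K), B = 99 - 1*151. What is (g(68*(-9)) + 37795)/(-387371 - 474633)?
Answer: -37795/862004 - 5*sqrt(1273)/862004 ≈ -0.044052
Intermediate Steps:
B = -52 (B = 99 - 151 = -52)
g(K) = sqrt(1 - 52*K) (g(K) = sqrt(K/K - 52*K) = sqrt(1 - 52*K))
(g(68*(-9)) + 37795)/(-387371 - 474633) = (sqrt(1 - 3536*(-9)) + 37795)/(-387371 - 474633) = (sqrt(1 - 52*(-612)) + 37795)/(-862004) = (sqrt(1 + 31824) + 37795)*(-1/862004) = (sqrt(31825) + 37795)*(-1/862004) = (5*sqrt(1273) + 37795)*(-1/862004) = (37795 + 5*sqrt(1273))*(-1/862004) = -37795/862004 - 5*sqrt(1273)/862004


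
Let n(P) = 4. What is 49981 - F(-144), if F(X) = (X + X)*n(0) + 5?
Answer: 51128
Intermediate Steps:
F(X) = 5 + 8*X (F(X) = (X + X)*4 + 5 = (2*X)*4 + 5 = 8*X + 5 = 5 + 8*X)
49981 - F(-144) = 49981 - (5 + 8*(-144)) = 49981 - (5 - 1152) = 49981 - 1*(-1147) = 49981 + 1147 = 51128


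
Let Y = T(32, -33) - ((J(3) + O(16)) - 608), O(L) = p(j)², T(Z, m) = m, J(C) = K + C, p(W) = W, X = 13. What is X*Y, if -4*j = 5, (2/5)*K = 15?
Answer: 110851/16 ≈ 6928.2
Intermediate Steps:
K = 75/2 (K = (5/2)*15 = 75/2 ≈ 37.500)
j = -5/4 (j = -¼*5 = -5/4 ≈ -1.2500)
J(C) = 75/2 + C
O(L) = 25/16 (O(L) = (-5/4)² = 25/16)
Y = 8527/16 (Y = -33 - (((75/2 + 3) + 25/16) - 608) = -33 - ((81/2 + 25/16) - 608) = -33 - (673/16 - 608) = -33 - 1*(-9055/16) = -33 + 9055/16 = 8527/16 ≈ 532.94)
X*Y = 13*(8527/16) = 110851/16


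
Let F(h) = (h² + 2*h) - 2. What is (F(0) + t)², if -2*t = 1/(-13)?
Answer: 2601/676 ≈ 3.8476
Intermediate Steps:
F(h) = -2 + h² + 2*h
t = 1/26 (t = -½/(-13) = -½*(-1/13) = 1/26 ≈ 0.038462)
(F(0) + t)² = ((-2 + 0² + 2*0) + 1/26)² = ((-2 + 0 + 0) + 1/26)² = (-2 + 1/26)² = (-51/26)² = 2601/676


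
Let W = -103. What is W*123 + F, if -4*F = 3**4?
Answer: -50757/4 ≈ -12689.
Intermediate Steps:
F = -81/4 (F = -1/4*3**4 = -1/4*81 = -81/4 ≈ -20.250)
W*123 + F = -103*123 - 81/4 = -12669 - 81/4 = -50757/4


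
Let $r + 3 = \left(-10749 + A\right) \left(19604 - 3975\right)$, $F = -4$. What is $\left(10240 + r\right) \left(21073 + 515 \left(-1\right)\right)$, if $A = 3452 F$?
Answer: $-7889977762728$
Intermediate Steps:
$A = -13808$ ($A = 3452 \left(-4\right) = -13808$)
$r = -383801356$ ($r = -3 + \left(-10749 - 13808\right) \left(19604 - 3975\right) = -3 - 383801353 = -383801356$)
$\left(10240 + r\right) \left(21073 + 515 \left(-1\right)\right) = \left(10240 - 383801356\right) \left(21073 + 515 \left(-1\right)\right) = - 383791116 \left(21073 - 515\right) = \left(-383791116\right) 20558 = -7889977762728$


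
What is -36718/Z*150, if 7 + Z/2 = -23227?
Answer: 1376925/11617 ≈ 118.53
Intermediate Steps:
Z = -46468 (Z = -14 + 2*(-23227) = -14 - 46454 = -46468)
-36718/Z*150 = -36718/(-46468)*150 = -36718*(-1/46468)*150 = (18359/23234)*150 = 1376925/11617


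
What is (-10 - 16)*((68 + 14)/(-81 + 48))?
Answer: 2132/33 ≈ 64.606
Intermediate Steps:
(-10 - 16)*((68 + 14)/(-81 + 48)) = -2132/(-33) = -2132*(-1)/33 = -26*(-82/33) = 2132/33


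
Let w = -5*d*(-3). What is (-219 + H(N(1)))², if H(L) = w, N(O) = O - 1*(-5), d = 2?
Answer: 35721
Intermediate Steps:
N(O) = 5 + O (N(O) = O + 5 = 5 + O)
w = 30 (w = -5*2*(-3) = -10*(-3) = 30)
H(L) = 30
(-219 + H(N(1)))² = (-219 + 30)² = (-189)² = 35721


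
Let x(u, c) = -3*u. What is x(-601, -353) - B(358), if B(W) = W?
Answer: 1445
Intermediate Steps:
x(-601, -353) - B(358) = -3*(-601) - 1*358 = 1803 - 358 = 1445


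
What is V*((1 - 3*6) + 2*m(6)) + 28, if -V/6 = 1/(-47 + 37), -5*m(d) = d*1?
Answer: 409/25 ≈ 16.360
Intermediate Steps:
m(d) = -d/5
V = 3/5 (V = -6/(-47 + 37) = -6/(-10) = -6*(-1/10) = 3/5 ≈ 0.60000)
V*((1 - 3*6) + 2*m(6)) + 28 = 3*((1 - 3*6) + 2*(-1/5*6))/5 + 28 = 3*((1 - 18) + 2*(-6/5))/5 + 28 = 3*(-17 - 12/5)/5 + 28 = (3/5)*(-97/5) + 28 = -291/25 + 28 = 409/25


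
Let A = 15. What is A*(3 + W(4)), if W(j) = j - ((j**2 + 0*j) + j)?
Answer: -195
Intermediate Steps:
W(j) = -j**2 (W(j) = j - ((j**2 + 0) + j) = j - (j**2 + j) = j - (j + j**2) = j + (-j - j**2) = -j**2)
A*(3 + W(4)) = 15*(3 - 1*4**2) = 15*(3 - 1*16) = 15*(3 - 16) = 15*(-13) = -195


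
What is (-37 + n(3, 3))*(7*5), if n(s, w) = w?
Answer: -1190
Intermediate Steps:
(-37 + n(3, 3))*(7*5) = (-37 + 3)*(7*5) = -34*35 = -1190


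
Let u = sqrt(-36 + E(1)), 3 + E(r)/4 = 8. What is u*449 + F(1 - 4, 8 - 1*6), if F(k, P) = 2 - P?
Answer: 1796*I ≈ 1796.0*I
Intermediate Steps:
E(r) = 20 (E(r) = -12 + 4*8 = -12 + 32 = 20)
u = 4*I (u = sqrt(-36 + 20) = sqrt(-16) = 4*I ≈ 4.0*I)
u*449 + F(1 - 4, 8 - 1*6) = (4*I)*449 + (2 - (8 - 1*6)) = 1796*I + (2 - (8 - 6)) = 1796*I + (2 - 1*2) = 1796*I + (2 - 2) = 1796*I + 0 = 1796*I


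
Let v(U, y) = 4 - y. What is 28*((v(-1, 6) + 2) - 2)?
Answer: -56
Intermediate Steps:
28*((v(-1, 6) + 2) - 2) = 28*(((4 - 1*6) + 2) - 2) = 28*(((4 - 6) + 2) - 2) = 28*((-2 + 2) - 2) = 28*(0 - 2) = 28*(-2) = -56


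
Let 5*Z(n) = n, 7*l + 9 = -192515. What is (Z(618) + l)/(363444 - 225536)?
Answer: -479147/2413390 ≈ -0.19854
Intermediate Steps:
l = -192524/7 (l = -9/7 + (⅐)*(-192515) = -9/7 - 192515/7 = -192524/7 ≈ -27503.)
Z(n) = n/5
(Z(618) + l)/(363444 - 225536) = ((⅕)*618 - 192524/7)/(363444 - 225536) = (618/5 - 192524/7)/137908 = -958294/35*1/137908 = -479147/2413390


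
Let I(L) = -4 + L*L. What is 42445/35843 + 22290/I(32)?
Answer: 28074479/1218662 ≈ 23.037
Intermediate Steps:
I(L) = -4 + L**2
42445/35843 + 22290/I(32) = 42445/35843 + 22290/(-4 + 32**2) = 42445*(1/35843) + 22290/(-4 + 1024) = 42445/35843 + 22290/1020 = 42445/35843 + 22290*(1/1020) = 42445/35843 + 743/34 = 28074479/1218662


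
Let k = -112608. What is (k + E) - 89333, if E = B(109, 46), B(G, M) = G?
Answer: -201832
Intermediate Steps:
E = 109
(k + E) - 89333 = (-112608 + 109) - 89333 = -112499 - 89333 = -201832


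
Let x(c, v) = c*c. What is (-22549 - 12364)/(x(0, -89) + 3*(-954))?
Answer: 34913/2862 ≈ 12.199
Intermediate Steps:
x(c, v) = c**2
(-22549 - 12364)/(x(0, -89) + 3*(-954)) = (-22549 - 12364)/(0**2 + 3*(-954)) = -34913/(0 - 2862) = -34913/(-2862) = -34913*(-1/2862) = 34913/2862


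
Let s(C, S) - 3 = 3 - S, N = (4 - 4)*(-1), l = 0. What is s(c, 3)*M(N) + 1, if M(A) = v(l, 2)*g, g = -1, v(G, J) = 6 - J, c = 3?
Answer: -11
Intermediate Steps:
N = 0 (N = 0*(-1) = 0)
M(A) = -4 (M(A) = (6 - 1*2)*(-1) = (6 - 2)*(-1) = 4*(-1) = -4)
s(C, S) = 6 - S (s(C, S) = 3 + (3 - S) = 6 - S)
s(c, 3)*M(N) + 1 = (6 - 1*3)*(-4) + 1 = (6 - 3)*(-4) + 1 = 3*(-4) + 1 = -12 + 1 = -11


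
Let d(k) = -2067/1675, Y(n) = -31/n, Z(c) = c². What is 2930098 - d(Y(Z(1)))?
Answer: 4907916217/1675 ≈ 2.9301e+6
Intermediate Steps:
d(k) = -2067/1675 (d(k) = -2067*1/1675 = -2067/1675)
2930098 - d(Y(Z(1))) = 2930098 - 1*(-2067/1675) = 2930098 + 2067/1675 = 4907916217/1675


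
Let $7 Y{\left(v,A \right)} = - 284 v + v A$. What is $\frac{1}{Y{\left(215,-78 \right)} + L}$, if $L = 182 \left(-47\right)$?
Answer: $- \frac{7}{137708} \approx -5.0832 \cdot 10^{-5}$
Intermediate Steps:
$Y{\left(v,A \right)} = - \frac{284 v}{7} + \frac{A v}{7}$ ($Y{\left(v,A \right)} = \frac{- 284 v + v A}{7} = \frac{- 284 v + A v}{7} = - \frac{284 v}{7} + \frac{A v}{7}$)
$L = -8554$
$\frac{1}{Y{\left(215,-78 \right)} + L} = \frac{1}{\frac{1}{7} \cdot 215 \left(-284 - 78\right) - 8554} = \frac{1}{\frac{1}{7} \cdot 215 \left(-362\right) - 8554} = \frac{1}{- \frac{77830}{7} - 8554} = \frac{1}{- \frac{137708}{7}} = - \frac{7}{137708}$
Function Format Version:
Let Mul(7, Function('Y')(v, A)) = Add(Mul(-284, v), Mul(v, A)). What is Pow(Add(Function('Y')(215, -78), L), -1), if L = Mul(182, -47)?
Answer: Rational(-7, 137708) ≈ -5.0832e-5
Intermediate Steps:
Function('Y')(v, A) = Add(Mul(Rational(-284, 7), v), Mul(Rational(1, 7), A, v)) (Function('Y')(v, A) = Mul(Rational(1, 7), Add(Mul(-284, v), Mul(v, A))) = Mul(Rational(1, 7), Add(Mul(-284, v), Mul(A, v))) = Add(Mul(Rational(-284, 7), v), Mul(Rational(1, 7), A, v)))
L = -8554
Pow(Add(Function('Y')(215, -78), L), -1) = Pow(Add(Mul(Rational(1, 7), 215, Add(-284, -78)), -8554), -1) = Pow(Add(Mul(Rational(1, 7), 215, -362), -8554), -1) = Pow(Add(Rational(-77830, 7), -8554), -1) = Pow(Rational(-137708, 7), -1) = Rational(-7, 137708)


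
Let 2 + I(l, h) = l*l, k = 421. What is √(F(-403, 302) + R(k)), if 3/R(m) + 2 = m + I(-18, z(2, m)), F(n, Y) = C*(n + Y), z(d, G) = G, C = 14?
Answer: I*√86266479/247 ≈ 37.603*I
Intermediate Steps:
F(n, Y) = 14*Y + 14*n (F(n, Y) = 14*(n + Y) = 14*(Y + n) = 14*Y + 14*n)
I(l, h) = -2 + l² (I(l, h) = -2 + l*l = -2 + l²)
R(m) = 3/(320 + m) (R(m) = 3/(-2 + (m + (-2 + (-18)²))) = 3/(-2 + (m + (-2 + 324))) = 3/(-2 + (m + 322)) = 3/(-2 + (322 + m)) = 3/(320 + m))
√(F(-403, 302) + R(k)) = √((14*302 + 14*(-403)) + 3/(320 + 421)) = √((4228 - 5642) + 3/741) = √(-1414 + 3*(1/741)) = √(-1414 + 1/247) = √(-349257/247) = I*√86266479/247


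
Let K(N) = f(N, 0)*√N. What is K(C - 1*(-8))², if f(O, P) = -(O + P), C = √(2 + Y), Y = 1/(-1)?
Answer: 729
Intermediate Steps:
Y = -1
C = 1 (C = √(2 - 1) = √1 = 1)
f(O, P) = -O - P
K(N) = -N^(3/2) (K(N) = (-N - 1*0)*√N = (-N + 0)*√N = (-N)*√N = -N^(3/2))
K(C - 1*(-8))² = (-(1 - 1*(-8))^(3/2))² = (-(1 + 8)^(3/2))² = (-9^(3/2))² = (-1*27)² = (-27)² = 729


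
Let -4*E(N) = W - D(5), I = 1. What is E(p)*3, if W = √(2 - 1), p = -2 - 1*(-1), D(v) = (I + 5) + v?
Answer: 15/2 ≈ 7.5000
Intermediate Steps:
D(v) = 6 + v (D(v) = (1 + 5) + v = 6 + v)
p = -1 (p = -2 + 1 = -1)
W = 1 (W = √1 = 1)
E(N) = 5/2 (E(N) = -(1 - (6 + 5))/4 = -(1 - 1*11)/4 = -(1 - 11)/4 = -¼*(-10) = 5/2)
E(p)*3 = (5/2)*3 = 15/2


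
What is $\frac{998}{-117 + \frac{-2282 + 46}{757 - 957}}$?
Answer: $- \frac{49900}{5291} \approx -9.4311$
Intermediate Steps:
$\frac{998}{-117 + \frac{-2282 + 46}{757 - 957}} = \frac{998}{-117 - \frac{2236}{-200}} = \frac{998}{-117 - - \frac{559}{50}} = \frac{998}{-117 + \frac{559}{50}} = \frac{998}{- \frac{5291}{50}} = 998 \left(- \frac{50}{5291}\right) = - \frac{49900}{5291}$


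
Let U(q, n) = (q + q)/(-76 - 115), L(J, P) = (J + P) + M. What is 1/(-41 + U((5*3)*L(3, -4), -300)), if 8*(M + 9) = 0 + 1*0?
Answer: -191/7531 ≈ -0.025362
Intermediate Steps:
M = -9 (M = -9 + (0 + 1*0)/8 = -9 + (0 + 0)/8 = -9 + (1/8)*0 = -9 + 0 = -9)
L(J, P) = -9 + J + P (L(J, P) = (J + P) - 9 = -9 + J + P)
U(q, n) = -2*q/191 (U(q, n) = (2*q)/(-191) = (2*q)*(-1/191) = -2*q/191)
1/(-41 + U((5*3)*L(3, -4), -300)) = 1/(-41 - 2*5*3*(-9 + 3 - 4)/191) = 1/(-41 - 30*(-10)/191) = 1/(-41 - 2/191*(-150)) = 1/(-41 + 300/191) = 1/(-7531/191) = -191/7531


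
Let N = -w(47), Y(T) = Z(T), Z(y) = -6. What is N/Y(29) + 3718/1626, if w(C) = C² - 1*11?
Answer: 99896/271 ≈ 368.62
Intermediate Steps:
Y(T) = -6
w(C) = -11 + C² (w(C) = C² - 11 = -11 + C²)
N = -2198 (N = -(-11 + 47²) = -(-11 + 2209) = -1*2198 = -2198)
N/Y(29) + 3718/1626 = -2198/(-6) + 3718/1626 = -2198*(-⅙) + 3718*(1/1626) = 1099/3 + 1859/813 = 99896/271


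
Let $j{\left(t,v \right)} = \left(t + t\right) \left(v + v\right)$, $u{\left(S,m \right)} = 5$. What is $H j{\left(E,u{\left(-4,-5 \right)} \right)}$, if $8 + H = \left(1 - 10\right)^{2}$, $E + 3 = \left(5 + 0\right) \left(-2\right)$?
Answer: $-18980$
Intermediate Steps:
$E = -13$ ($E = -3 + \left(5 + 0\right) \left(-2\right) = -3 + 5 \left(-2\right) = -3 - 10 = -13$)
$j{\left(t,v \right)} = 4 t v$ ($j{\left(t,v \right)} = 2 t 2 v = 4 t v$)
$H = 73$ ($H = -8 + \left(1 - 10\right)^{2} = -8 + \left(-9\right)^{2} = -8 + 81 = 73$)
$H j{\left(E,u{\left(-4,-5 \right)} \right)} = 73 \cdot 4 \left(-13\right) 5 = 73 \left(-260\right) = -18980$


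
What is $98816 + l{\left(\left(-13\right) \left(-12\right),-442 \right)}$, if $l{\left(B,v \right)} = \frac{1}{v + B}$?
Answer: $\frac{28261375}{286} \approx 98816.0$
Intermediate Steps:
$l{\left(B,v \right)} = \frac{1}{B + v}$
$98816 + l{\left(\left(-13\right) \left(-12\right),-442 \right)} = 98816 + \frac{1}{\left(-13\right) \left(-12\right) - 442} = 98816 + \frac{1}{156 - 442} = 98816 + \frac{1}{-286} = 98816 - \frac{1}{286} = \frac{28261375}{286}$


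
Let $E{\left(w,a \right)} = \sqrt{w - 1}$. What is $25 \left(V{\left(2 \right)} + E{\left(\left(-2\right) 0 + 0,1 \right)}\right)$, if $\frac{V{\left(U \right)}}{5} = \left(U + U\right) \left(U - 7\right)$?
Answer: $-2500 + 25 i \approx -2500.0 + 25.0 i$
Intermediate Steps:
$V{\left(U \right)} = 10 U \left(-7 + U\right)$ ($V{\left(U \right)} = 5 \left(U + U\right) \left(U - 7\right) = 5 \cdot 2 U \left(-7 + U\right) = 10 U \left(-7 + U\right)$)
$E{\left(w,a \right)} = \sqrt{-1 + w}$
$25 \left(V{\left(2 \right)} + E{\left(\left(-2\right) 0 + 0,1 \right)}\right) = 25 \left(10 \cdot 2 \left(-7 + 2\right) + \sqrt{-1 + \left(\left(-2\right) 0 + 0\right)}\right) = 25 \left(10 \cdot 2 \left(-5\right) + \sqrt{-1 + \left(0 + 0\right)}\right) = 25 \left(-100 + \sqrt{-1 + 0}\right) = 25 \left(-100 + \sqrt{-1}\right) = 25 \left(-100 + i\right) = -2500 + 25 i$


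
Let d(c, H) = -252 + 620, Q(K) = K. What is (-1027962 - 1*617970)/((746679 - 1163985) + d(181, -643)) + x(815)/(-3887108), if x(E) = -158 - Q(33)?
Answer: 3198997539907/810341517652 ≈ 3.9477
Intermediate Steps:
x(E) = -191 (x(E) = -158 - 1*33 = -158 - 33 = -191)
d(c, H) = 368
(-1027962 - 1*617970)/((746679 - 1163985) + d(181, -643)) + x(815)/(-3887108) = (-1027962 - 1*617970)/((746679 - 1163985) + 368) - 191/(-3887108) = (-1027962 - 617970)/(-417306 + 368) - 191*(-1/3887108) = -1645932/(-416938) + 191/3887108 = -1645932*(-1/416938) + 191/3887108 = 822966/208469 + 191/3887108 = 3198997539907/810341517652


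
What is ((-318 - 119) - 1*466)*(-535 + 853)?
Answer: -287154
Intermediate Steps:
((-318 - 119) - 1*466)*(-535 + 853) = (-437 - 466)*318 = -903*318 = -287154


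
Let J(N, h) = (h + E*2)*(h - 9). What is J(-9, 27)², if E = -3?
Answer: 142884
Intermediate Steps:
J(N, h) = (-9 + h)*(-6 + h) (J(N, h) = (h - 3*2)*(h - 9) = (h - 6)*(-9 + h) = (-6 + h)*(-9 + h) = (-9 + h)*(-6 + h))
J(-9, 27)² = (54 + 27² - 15*27)² = (54 + 729 - 405)² = 378² = 142884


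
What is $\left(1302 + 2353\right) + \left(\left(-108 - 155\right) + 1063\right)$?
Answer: $4455$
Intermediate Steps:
$\left(1302 + 2353\right) + \left(\left(-108 - 155\right) + 1063\right) = 3655 + \left(-263 + 1063\right) = 3655 + 800 = 4455$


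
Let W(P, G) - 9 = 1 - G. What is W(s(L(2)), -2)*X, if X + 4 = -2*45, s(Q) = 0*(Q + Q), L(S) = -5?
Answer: -1128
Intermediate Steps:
s(Q) = 0 (s(Q) = 0*(2*Q) = 0)
X = -94 (X = -4 - 2*45 = -4 - 90 = -94)
W(P, G) = 10 - G (W(P, G) = 9 + (1 - G) = 10 - G)
W(s(L(2)), -2)*X = (10 - 1*(-2))*(-94) = (10 + 2)*(-94) = 12*(-94) = -1128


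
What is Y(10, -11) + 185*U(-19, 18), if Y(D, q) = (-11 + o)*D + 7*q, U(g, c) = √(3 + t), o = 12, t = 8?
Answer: -67 + 185*√11 ≈ 546.58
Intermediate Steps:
U(g, c) = √11 (U(g, c) = √(3 + 8) = √11)
Y(D, q) = D + 7*q (Y(D, q) = (-11 + 12)*D + 7*q = 1*D + 7*q = D + 7*q)
Y(10, -11) + 185*U(-19, 18) = (10 + 7*(-11)) + 185*√11 = (10 - 77) + 185*√11 = -67 + 185*√11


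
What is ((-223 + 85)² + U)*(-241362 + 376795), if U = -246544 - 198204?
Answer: -57654369832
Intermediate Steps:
U = -444748
((-223 + 85)² + U)*(-241362 + 376795) = ((-223 + 85)² - 444748)*(-241362 + 376795) = ((-138)² - 444748)*135433 = (19044 - 444748)*135433 = -425704*135433 = -57654369832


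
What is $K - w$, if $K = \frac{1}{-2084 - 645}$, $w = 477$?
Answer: $- \frac{1301734}{2729} \approx -477.0$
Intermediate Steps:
$K = - \frac{1}{2729}$ ($K = \frac{1}{-2729} = - \frac{1}{2729} \approx -0.00036643$)
$K - w = - \frac{1}{2729} - 477 = - \frac{1301734}{2729}$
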